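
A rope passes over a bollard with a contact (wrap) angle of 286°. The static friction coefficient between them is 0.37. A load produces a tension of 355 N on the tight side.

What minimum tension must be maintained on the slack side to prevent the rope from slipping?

Capstan equation at impending slip: T_tight/T_slack = e^{μβ}.
β = 286° = 4.992 rad; e^{μβ} = e^{0.37×4.992} = 6.34.
T_slack = T_tight / e^{μβ} = 355 / 6.34 = 56 N.

T_min ≈ 56 N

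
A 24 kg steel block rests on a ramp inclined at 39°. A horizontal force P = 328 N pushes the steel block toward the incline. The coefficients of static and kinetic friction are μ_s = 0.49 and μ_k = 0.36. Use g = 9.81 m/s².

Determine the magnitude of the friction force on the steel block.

Resolve perpendicular to the incline: N = m g cos θ + P sin θ = 24×9.81×cos 39° + 328×sin 39° = 389.4 N.
Along the incline, the net driving force (taking up-slope positive) is P cos θ − m g sin θ = 254.9 − 148.2 = 106.7 N, so equilibrium requires friction f = -106.7 N (down-slope).
The limit of static friction is μ_s N = 190.8 N.
Since 106.7 N is within the 190.8 N limit, the steel block stays put and friction is exactly 107 N.

f ≈ 107 N (down the incline)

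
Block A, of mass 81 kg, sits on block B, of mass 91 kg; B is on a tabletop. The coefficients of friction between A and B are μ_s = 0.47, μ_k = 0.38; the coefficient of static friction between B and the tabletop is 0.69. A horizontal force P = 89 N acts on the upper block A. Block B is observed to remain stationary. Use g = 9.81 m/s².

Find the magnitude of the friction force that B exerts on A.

Normal force at the A–B interface: N₁ = m_A g = 794.6 N.
So the A–B interface can sustain at most μ_s N₁ = 373.5 N of static friction.
Since P = 89 N ≤ 373.5 N, A does not slip on B; friction on A equals P = 89 N.
B experiences an equal 89 N forward from A (third law). B is in equilibrium, so the floor supplies f₂ = 89 N of static friction (limit μ_s(m_A+m_B)g = 1164 N, not exceeded).

f ≈ 89 N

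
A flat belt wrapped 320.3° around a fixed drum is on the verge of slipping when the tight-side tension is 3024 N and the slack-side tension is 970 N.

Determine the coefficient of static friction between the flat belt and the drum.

μ ≈ 0.203

T₂/T₁ = e^{μβ} → μ = ln(T₂/T₁)/β.
β = 320.3° = 5.59 rad.
μ = ln(3024/970)/5.59 = ln(3.118)/5.59 = 0.203.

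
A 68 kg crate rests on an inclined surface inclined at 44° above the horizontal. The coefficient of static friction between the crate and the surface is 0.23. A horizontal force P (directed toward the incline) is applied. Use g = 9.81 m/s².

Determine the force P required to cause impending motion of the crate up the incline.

P ≈ 1030 N

At impending motion up the slope, friction acts down-slope at its limit: f = μ_s N.
Perpendicular to the incline: N = m g cos θ + P sin θ.
Along the incline: P cos θ = m g sin θ + μ_s N = m g sin θ + μ_s (m g cos θ + P sin θ).
Solving, P (cos θ − μ_s sin θ) = m g (sin θ + μ_s cos θ), so P = 68×9.81×(sin 44° + 0.23 cos 44°)/(cos 44° − 0.23 sin 44°) = 667×0.8601/0.5596 = 1030 N.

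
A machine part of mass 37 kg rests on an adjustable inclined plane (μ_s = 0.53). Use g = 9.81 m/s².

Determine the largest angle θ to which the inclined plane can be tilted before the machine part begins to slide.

θ_max ≈ 27.9°

At the slip threshold, m g sin θ = μ_s · m g cos θ, so tan θ = μ_s.
θ_max = arctan(0.53) = 27.9°.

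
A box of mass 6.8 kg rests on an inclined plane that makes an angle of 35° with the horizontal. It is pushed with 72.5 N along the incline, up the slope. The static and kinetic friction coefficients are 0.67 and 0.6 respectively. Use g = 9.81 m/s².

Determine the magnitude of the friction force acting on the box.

f ≈ 34.2 N (down the incline)

The normal reaction is N = m g cos θ = 54.64 N.
For equilibrium along the incline the friction force must supply f = m g sin θ − P = 38.26 − 72.5 = -34.24 N (positive meaning up-slope).
Maximum static friction available: μ_s N = 0.67 × 54.64 = 36.61 N.
Since |-34.24| ≤ 36.61 N, no slip — friction simply equals what equilibrium demands.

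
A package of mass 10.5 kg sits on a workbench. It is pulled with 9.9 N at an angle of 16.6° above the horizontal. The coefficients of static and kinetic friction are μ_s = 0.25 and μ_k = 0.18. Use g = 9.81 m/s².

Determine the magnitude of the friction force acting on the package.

f ≈ 9.49 N

Vertical equilibrium gives N = m g − P sin α = 100.2 N.
Horizontally, friction must balance P cos α = 9.487 N.
μ_s N = 0.25 × 100.2 = 25.04 N.
Since 9.487 N does not exceed the limit, the package stays at rest and f = 9.49 N.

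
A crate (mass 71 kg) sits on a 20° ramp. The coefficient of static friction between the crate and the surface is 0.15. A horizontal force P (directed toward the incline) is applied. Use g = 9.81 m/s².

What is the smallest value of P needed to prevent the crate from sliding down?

The crate tends to slide down (tan θ > μ_s), so at the point of impending slip friction acts up-slope at its limit: f = μ_s N.
Perpendicular to the incline: N = m g cos θ + P sin θ.
Along the incline: P cos θ + μ_s N = m g sin θ, i.e. P cos θ + μ_s (m g cos θ + P sin θ) = m g sin θ.
Solving, P (cos θ + μ_s sin θ) = m g (sin θ − μ_s cos θ), so P = 697×0.2011/0.991 = 141 N.

P_min ≈ 141 N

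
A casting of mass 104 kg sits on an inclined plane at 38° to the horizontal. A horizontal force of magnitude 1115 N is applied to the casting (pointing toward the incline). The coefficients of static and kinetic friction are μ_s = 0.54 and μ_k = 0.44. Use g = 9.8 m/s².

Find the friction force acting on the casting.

The horizontal push has a component P sin θ into the surface, so N = m g cos θ + P sin θ = 803.1 + 686.5 = 1490 N.
Parallel to the incline: P cos θ − m g sin θ = 878.6 − 627.5 = 251.1 N; the friction needed to balance this is 251.1 N acting down the slope.
Maximum static friction: μ_s N = 0.54 × 1490 = 804.4 N.
Since 251.1 N is within the 804.4 N limit, the casting stays put and friction is exactly 251 N.

f ≈ 251 N (down the incline)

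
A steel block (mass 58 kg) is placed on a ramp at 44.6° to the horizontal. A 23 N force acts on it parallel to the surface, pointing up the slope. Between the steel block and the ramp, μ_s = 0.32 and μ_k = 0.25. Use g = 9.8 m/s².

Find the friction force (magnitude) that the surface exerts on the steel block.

Normal force: N = m g cos θ = 58 × 9.8 × cos 44.6° = 404.7 N.
For equilibrium along the incline the friction force must supply f = m g sin θ − P = 399.1 − 23 = 376.1 N (positive meaning up-slope).
Static friction can supply at most μ_s N = 129.5 N.
|376.1| exceeds 129.5 N, so the steel block slips down-slope; friction is kinetic, f = μ_k N = 0.25×404.7 = 101 N.

f ≈ 101 N (up the incline)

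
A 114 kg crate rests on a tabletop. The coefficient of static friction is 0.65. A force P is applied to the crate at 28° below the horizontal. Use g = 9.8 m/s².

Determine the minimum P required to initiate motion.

P ≈ 1260 N

N = m g + P sin α (the push presses the crate into the tabletop).
At impending slip, P cos α = μ_s N = μ_s (m g + P sin α).
Solving: P (cos α − μ_s sin α) = μ_s m g → P = 0.65×1120/(cos 28° − 0.65 sin 28°) = 726/0.5778 = 1260 N.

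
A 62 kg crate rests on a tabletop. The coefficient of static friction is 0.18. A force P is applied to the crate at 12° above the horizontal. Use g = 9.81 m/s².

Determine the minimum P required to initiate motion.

P ≈ 108 N

N = m g − P sin α (the pull lifts the crate).
At impending slip, P cos α = μ_s N = μ_s (m g − P sin α).
Solving: P (cos α + μ_s sin α) = μ_s m g → P = 0.18×608/(cos 12° + 0.18 sin 12°) = 109/1.016 = 108 N.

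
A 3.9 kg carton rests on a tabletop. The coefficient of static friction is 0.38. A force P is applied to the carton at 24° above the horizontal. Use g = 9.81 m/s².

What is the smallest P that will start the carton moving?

N = m g − P sin α (the pull lifts the carton).
At impending slip, P cos α = μ_s N = μ_s (m g − P sin α).
Solving: P (cos α + μ_s sin α) = μ_s m g → P = 0.38×38.3/(cos 24° + 0.38 sin 24°) = 14.5/1.068 = 13.6 N.

P ≈ 13.6 N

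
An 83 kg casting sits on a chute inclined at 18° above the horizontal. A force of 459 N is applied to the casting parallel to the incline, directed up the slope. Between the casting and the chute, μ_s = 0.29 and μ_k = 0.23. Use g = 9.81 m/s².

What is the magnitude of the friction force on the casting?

f ≈ 207 N (down the incline)

Normal force: N = m g cos θ = 83 × 9.81 × cos 18° = 774.4 N.
The friction needed for equilibrium is m g sin θ − P = 251.6 − 459 = -207.4 N, measured positive up-slope.
Static friction can supply at most μ_s N = 224.6 N.
Since |-207.4| ≤ 224.6 N, static friction is sufficient; f equals the required value, not μ_s N.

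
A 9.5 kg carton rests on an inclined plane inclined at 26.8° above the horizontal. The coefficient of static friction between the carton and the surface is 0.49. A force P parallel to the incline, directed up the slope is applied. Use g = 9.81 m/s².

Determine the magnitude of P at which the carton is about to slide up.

P ≈ 82.8 N

At impending motion up the slope, friction acts down-slope at its limit: f = μ_s N.
P is parallel to the surface, so N = m g cos θ = 83.2 N.
Along the incline: P = m g sin θ + μ_s N = 42 + 0.49×83.2 = 82.8 N.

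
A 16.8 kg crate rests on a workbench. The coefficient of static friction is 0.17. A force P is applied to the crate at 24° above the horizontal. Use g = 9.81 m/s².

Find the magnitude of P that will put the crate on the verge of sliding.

N = m g − P sin α (the pull lifts the crate).
At impending slip, P cos α = μ_s N = μ_s (m g − P sin α).
Solving: P (cos α + μ_s sin α) = μ_s m g → P = 0.17×165/(cos 24° + 0.17 sin 24°) = 28/0.9827 = 28.5 N.

P ≈ 28.5 N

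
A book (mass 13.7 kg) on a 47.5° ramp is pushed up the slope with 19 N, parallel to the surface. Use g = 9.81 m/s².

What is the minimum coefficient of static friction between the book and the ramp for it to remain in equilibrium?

N = m g cos θ = 90.8 N.
Friction must make up the shortfall along the incline: f = m g sin θ − P = 99.09 − 19 = 80.09 N.
At the threshold f = μ_s N, so μ_s,min = 80.09/90.8 = 0.882.

μ_s,min ≈ 0.882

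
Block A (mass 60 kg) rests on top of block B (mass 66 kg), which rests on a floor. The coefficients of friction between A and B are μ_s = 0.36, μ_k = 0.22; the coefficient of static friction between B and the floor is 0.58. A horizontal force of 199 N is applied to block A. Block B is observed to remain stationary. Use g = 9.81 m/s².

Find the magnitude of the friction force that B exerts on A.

The normal force B exerts on A is simply A's weight, N₁ = 588.6 N.
Maximum static friction on A from B: μ_s N₁ = 0.36×588.6 = 211.9 N.
P = 199 N is within that limit, so A and B move together (both at rest); the A–B friction is simply f₁ = P = 199 N.
By Newton's third law B feels 199 N forward from A. With B stationary, the floor's static friction on B balances it: f₂ = 199 N (well within μ_s(m_A+m_B)g = 716.9 N).

f ≈ 199 N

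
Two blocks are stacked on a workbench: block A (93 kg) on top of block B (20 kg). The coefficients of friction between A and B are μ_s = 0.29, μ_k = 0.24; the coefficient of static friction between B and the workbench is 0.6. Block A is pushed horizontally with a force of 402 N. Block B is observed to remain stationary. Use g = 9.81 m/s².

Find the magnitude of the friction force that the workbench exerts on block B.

f ≈ 219 N

Between the blocks, N₁ = m_A g = 912.3 N.
So the A–B interface can sustain at most μ_s N₁ = 264.6 N of static friction.
Since P = 402 N > 264.6 N, A slides on B; the A–B friction is kinetic: f₁ = μ_k N₁ = 0.24×912.3 = 219 N.
B experiences an equal 219 N forward from A (third law). B is in equilibrium, so the floor supplies f₂ = 219 N of static friction (limit μ_s(m_A+m_B)g = 665.1 N, not exceeded).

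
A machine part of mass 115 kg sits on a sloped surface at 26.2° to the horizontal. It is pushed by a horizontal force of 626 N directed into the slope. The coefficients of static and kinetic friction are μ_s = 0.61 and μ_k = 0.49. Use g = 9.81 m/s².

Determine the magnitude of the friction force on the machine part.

Resolve perpendicular to the incline: N = m g cos θ + P sin θ = 115×9.81×cos 26.2° + 626×sin 26.2° = 1289 N.
Along the incline, the net driving force (taking up-slope positive) is P cos θ − m g sin θ = 561.7 − 498.1 = 63.6 N, so equilibrium requires friction f = -63.6 N (down-slope).
Maximum static friction: μ_s N = 0.61 × 1289 = 786.1 N.
Since 63.6 N is within the 786.1 N limit, the machine part stays put and friction is exactly 63.6 N.

f ≈ 63.6 N (down the incline)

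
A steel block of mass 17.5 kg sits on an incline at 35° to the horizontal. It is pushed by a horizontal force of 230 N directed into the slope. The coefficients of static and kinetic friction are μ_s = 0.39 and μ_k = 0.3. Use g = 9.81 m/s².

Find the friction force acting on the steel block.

f ≈ 89.9 N (down the incline)

The horizontal push has a component P sin θ into the surface, so N = m g cos θ + P sin θ = 140.6 + 131.9 = 272.6 N.
Parallel to the incline: P cos θ − m g sin θ = 188.4 − 98.47 = 89.94 N; the friction needed to balance this is 89.94 N acting down the slope.
The limit of static friction is μ_s N = 106.3 N.
Since 89.94 N is within the 106.3 N limit, the steel block stays put and friction is exactly 89.9 N.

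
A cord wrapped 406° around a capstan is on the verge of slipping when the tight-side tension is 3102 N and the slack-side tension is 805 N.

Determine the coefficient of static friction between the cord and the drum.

μ ≈ 0.19

T₂/T₁ = e^{μβ} → μ = ln(T₂/T₁)/β.
β = 406° = 7.086 rad.
μ = ln(3102/805)/7.086 = ln(3.853)/7.086 = 0.19.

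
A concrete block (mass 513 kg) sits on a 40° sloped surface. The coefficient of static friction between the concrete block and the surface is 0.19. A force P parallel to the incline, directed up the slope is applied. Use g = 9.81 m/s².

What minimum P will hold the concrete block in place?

The concrete block tends to slide down (tan θ > μ_s), so at the point of impending slip friction acts up-slope at its limit: f = μ_s N.
P is parallel to the surface, so N = m g cos θ = 3860 N.
Along the incline: P + μ_s N = m g sin θ, so P = 3230 − 0.19×3860 = 2500 N.

P_min ≈ 2500 N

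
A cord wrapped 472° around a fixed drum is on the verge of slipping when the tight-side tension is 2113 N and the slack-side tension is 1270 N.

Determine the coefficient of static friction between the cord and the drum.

T₂/T₁ = e^{μβ} → μ = ln(T₂/T₁)/β.
β = 472° = 8.238 rad.
μ = ln(2113/1270)/8.238 = ln(1.664)/8.238 = 0.0618.

μ ≈ 0.0618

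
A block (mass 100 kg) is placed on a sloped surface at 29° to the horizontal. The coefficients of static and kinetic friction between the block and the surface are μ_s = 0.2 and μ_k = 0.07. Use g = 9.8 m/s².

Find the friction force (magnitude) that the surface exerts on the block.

f ≈ 60 N (up the incline)

Normal force: N = m g cos θ = 100 × 9.8 × cos 29° = 857.1 N.
Along the slope the weight component is m g sin θ = 475.1 N; friction must supply exactly this, acting up-slope.
Static friction can supply at most μ_s N = 171.4 N.
Since |475.1| > 171.4 N, static friction cannot hold it; the block slides down the incline and kinetic friction applies: f = μ_k N = 0.07 × 857.1 = 60 N.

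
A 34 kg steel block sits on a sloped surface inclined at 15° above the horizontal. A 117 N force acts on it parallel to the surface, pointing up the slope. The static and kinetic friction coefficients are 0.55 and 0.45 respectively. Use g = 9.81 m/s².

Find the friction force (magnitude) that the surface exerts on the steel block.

Normal force: N = m g cos θ = 34 × 9.81 × cos 15° = 322.2 N.
Parallel to the incline, ΣF = 0 gives f = m g sin θ − P = 86.33 − 117 = -30.67 N (up-slope positive).
The static-friction ceiling is μ_s N = 0.55 × 322.2 = 177.2 N.
Since |-30.67| ≤ 177.2 N, static friction is sufficient; f equals the required value, not μ_s N.

f ≈ 30.7 N (down the incline)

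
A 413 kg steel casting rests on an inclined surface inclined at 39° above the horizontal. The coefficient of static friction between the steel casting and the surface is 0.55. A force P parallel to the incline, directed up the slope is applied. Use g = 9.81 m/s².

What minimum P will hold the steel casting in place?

The steel casting tends to slide down (tan θ > μ_s), so at the point of impending slip friction acts up-slope at its limit: f = μ_s N.
P is parallel to the surface, so N = m g cos θ = 3150 N.
Along the incline: P + μ_s N = m g sin θ, so P = 2550 − 0.55×3150 = 818 N.

P_min ≈ 818 N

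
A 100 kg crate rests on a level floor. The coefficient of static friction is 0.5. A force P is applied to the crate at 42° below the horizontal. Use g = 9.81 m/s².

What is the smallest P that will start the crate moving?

N = m g + P sin α (the push presses the crate into the level floor).
At impending slip, P cos α = μ_s N = μ_s (m g + P sin α).
Solving: P (cos α − μ_s sin α) = μ_s m g → P = 0.5×981/(cos 42° − 0.5 sin 42°) = 490/0.4086 = 1200 N.

P ≈ 1200 N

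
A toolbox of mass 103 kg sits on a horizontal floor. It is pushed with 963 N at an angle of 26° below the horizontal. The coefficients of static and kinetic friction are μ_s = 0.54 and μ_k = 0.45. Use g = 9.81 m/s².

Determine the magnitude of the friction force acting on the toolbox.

f ≈ 645 N

N = m g + P sin α = 1010 + 963×sin 26° = 1433 N.
Horizontally, friction must balance P cos α = 865.5 N.
μ_s N = 0.54 × 1433 = 773.6 N.
The required friction exceeds μ_s N, so the toolbox moves and f = μ_k N = 645 N.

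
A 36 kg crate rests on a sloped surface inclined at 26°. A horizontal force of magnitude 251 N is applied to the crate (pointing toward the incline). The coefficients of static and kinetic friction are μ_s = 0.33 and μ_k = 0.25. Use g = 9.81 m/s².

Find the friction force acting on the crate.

Normal direction: N = m g cos θ + P sin θ = 427.4 N.
Along the incline, the net driving force (taking up-slope positive) is P cos θ − m g sin θ = 225.6 − 154.8 = 70.78 N, so equilibrium requires friction f = -70.78 N (down-slope).
Maximum static friction: μ_s N = 0.33 × 427.4 = 141.1 N.
|f_req| = 70.78 ≤ 141.1 N → the crate is in equilibrium; friction equals the required value.

f ≈ 70.8 N (down the incline)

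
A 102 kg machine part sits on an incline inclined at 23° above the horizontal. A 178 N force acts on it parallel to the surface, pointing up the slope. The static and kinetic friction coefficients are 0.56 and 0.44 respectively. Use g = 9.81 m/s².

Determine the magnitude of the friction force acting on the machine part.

f ≈ 213 N (up the incline)

The normal reaction is N = m g cos θ = 921.1 N.
For equilibrium along the incline the friction force must supply f = m g sin θ − P = 391 − 178 = 213 N (positive meaning up-slope).
Maximum static friction available: μ_s N = 0.56 × 921.1 = 515.8 N.
Since |213| ≤ 515.8 N, static friction is sufficient; f equals the required value, not μ_s N.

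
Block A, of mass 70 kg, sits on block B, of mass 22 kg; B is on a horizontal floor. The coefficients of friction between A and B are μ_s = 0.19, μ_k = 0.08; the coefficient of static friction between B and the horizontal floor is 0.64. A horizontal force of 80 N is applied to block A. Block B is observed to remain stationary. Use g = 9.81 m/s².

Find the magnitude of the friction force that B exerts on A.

The normal force B exerts on A is simply A's weight, N₁ = 686.7 N.
So the A–B interface can sustain at most μ_s N₁ = 130.5 N of static friction.
Since P = 80 N ≤ 130.5 N, A does not slip on B; friction on A equals P = 80 N.
By Newton's third law B feels 80 N forward from A. With B stationary, the floor's static friction on B balances it: f₂ = 80 N (well within μ_s(m_A+m_B)g = 577.6 N).

f ≈ 80 N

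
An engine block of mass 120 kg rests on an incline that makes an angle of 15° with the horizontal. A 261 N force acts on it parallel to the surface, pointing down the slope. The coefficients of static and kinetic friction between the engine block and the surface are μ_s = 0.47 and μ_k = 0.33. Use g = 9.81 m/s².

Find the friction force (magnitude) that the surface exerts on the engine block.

Perpendicular to the surface, N = m g cos θ = 120·9.81·cos 15° = 1137 N.
The friction needed for equilibrium is m g sin θ + P = 304.7 + 261 = 565.7 N, measured positive up-slope.
Maximum static friction available: μ_s N = 0.47 × 1137 = 534.4 N.
|565.7| exceeds 534.4 N, so the engine block slips down-slope; friction is kinetic, f = μ_k N = 0.33×1137 = 375 N.

f ≈ 375 N (up the incline)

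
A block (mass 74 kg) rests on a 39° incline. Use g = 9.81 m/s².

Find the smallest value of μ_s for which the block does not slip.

μ_s,min ≈ 0.81

At the slip threshold m g sin θ = μ_s m g cos θ, so μ_s,min = tan θ.
μ_s,min = tan 39° = 0.81.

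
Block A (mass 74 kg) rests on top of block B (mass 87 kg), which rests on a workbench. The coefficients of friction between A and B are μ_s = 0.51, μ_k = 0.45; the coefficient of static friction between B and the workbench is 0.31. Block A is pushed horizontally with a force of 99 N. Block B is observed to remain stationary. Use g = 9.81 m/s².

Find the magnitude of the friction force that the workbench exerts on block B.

Between the blocks, N₁ = m_A g = 725.9 N.
So the A–B interface can sustain at most μ_s N₁ = 370.2 N of static friction.
P = 99 N is within that limit, so A and B move together (both at rest); the A–B friction is simply f₁ = P = 99 N.
B experiences an equal 99 N forward from A (third law). B is in equilibrium, so the floor supplies f₂ = 99 N of static friction (limit μ_s(m_A+m_B)g = 489.6 N, not exceeded).

f ≈ 99 N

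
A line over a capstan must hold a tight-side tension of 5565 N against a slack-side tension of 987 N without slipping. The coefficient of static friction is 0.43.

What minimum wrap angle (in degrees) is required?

β_min ≈ 230°

T₂/T₁ = e^{μβ} → β = ln(T₂/T₁)/μ.
β = ln(5565/987)/0.43 = 1.73/0.43 = 4.022 rad.
In degrees: β = 4.022 × 180/π = 230°.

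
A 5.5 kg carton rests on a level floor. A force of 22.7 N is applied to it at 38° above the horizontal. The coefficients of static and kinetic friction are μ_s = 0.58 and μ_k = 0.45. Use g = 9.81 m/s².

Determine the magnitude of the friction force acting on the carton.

Vertical equilibrium gives N = m g − P sin α = 39.98 N.
The horizontal driving force is P cos α = 17.89 N, so equilibrium needs friction f = 17.89 N.
μ_s N = 0.58 × 39.98 = 23.19 N.
17.89 ≤ 23.19 N → static; friction equals the required 17.9 N.

f ≈ 17.9 N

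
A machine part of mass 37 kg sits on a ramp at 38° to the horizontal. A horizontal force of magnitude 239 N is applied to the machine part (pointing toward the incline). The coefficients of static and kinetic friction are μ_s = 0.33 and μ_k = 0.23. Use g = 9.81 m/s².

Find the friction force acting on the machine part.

The horizontal push has a component P sin θ into the surface, so N = m g cos θ + P sin θ = 286 + 147.1 = 433.2 N.
Parallel to the incline: P cos θ − m g sin θ = 188.3 − 223.5 = -35.13 N; the friction needed to balance this is 35.13 N acting up the slope.
Maximum static friction: μ_s N = 0.33 × 433.2 = 142.9 N.
|f_req| = 35.13 ≤ 142.9 N → the machine part is in equilibrium; friction equals the required value.

f ≈ 35.1 N (up the incline)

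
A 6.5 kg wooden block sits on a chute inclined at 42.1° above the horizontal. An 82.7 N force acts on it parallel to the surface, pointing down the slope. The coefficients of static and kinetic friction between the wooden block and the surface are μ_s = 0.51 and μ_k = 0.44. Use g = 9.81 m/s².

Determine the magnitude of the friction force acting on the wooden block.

The normal reaction is N = m g cos θ = 47.31 N.
Parallel to the incline, ΣF = 0 gives f = m g sin θ + P = 42.75 + 82.7 = 125.4 N (up-slope positive).
The static-friction ceiling is μ_s N = 0.51 × 47.31 = 24.13 N.
|125.4| exceeds 24.13 N, so the wooden block slips down-slope; friction is kinetic, f = μ_k N = 0.44×47.31 = 20.8 N.

f ≈ 20.8 N (up the incline)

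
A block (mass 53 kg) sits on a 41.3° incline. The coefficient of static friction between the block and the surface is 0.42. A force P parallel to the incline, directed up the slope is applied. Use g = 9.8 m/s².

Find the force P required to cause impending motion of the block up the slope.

At impending motion up the slope, friction acts down-slope at its limit: f = μ_s N.
P is parallel to the surface, so N = m g cos θ = 390 N.
Along the incline: P = m g sin θ + μ_s N = 343 + 0.42×390 = 507 N.

P ≈ 507 N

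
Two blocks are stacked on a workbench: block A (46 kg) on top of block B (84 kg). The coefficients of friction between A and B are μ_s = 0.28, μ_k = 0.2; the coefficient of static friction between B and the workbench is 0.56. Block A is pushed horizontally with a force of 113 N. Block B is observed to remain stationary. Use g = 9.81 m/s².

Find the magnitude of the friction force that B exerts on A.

f ≈ 113 N

The normal force B exerts on A is simply A's weight, N₁ = 451.3 N.
Maximum static friction on A from B: μ_s N₁ = 0.28×451.3 = 126.4 N.
P = 113 N is within that limit, so A and B move together (both at rest); the A–B friction is simply f₁ = P = 113 N.
B experiences an equal 113 N forward from A (third law). B is in equilibrium, so the floor supplies f₂ = 113 N of static friction (limit μ_s(m_A+m_B)g = 714.2 N, not exceeded).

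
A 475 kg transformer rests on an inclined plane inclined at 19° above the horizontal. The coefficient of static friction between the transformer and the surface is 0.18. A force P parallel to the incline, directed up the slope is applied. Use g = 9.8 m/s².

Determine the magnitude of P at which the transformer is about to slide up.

P ≈ 2310 N

At impending motion up the slope, friction acts down-slope at its limit: f = μ_s N.
P is parallel to the surface, so N = m g cos θ = 4400 N.
Along the incline: P = m g sin θ + μ_s N = 1520 + 0.18×4400 = 2310 N.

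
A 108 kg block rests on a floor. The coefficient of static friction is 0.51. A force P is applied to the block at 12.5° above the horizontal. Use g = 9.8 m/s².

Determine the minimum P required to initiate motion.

N = m g − P sin α (the pull lifts the block).
At impending slip, P cos α = μ_s N = μ_s (m g − P sin α).
Solving: P (cos α + μ_s sin α) = μ_s m g → P = 0.51×1060/(cos 12.5° + 0.51 sin 12.5°) = 540/1.087 = 497 N.

P ≈ 497 N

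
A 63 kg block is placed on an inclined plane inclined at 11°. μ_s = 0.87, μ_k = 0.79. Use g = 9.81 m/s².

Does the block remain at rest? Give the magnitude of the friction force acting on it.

f ≈ 118 N

N = m g cos θ = 607 N.
Down-slope weight component: m g sin θ = 118 N.
μ_s N = 528 N.
118 ≤ 528 N, so it stays put; friction = 118 N.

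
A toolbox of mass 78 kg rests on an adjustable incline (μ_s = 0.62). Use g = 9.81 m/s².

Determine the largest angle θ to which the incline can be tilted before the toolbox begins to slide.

θ_max ≈ 31.8°

At the slip threshold, m g sin θ = μ_s · m g cos θ, so tan θ = μ_s.
θ_max = arctan(0.62) = 31.8°.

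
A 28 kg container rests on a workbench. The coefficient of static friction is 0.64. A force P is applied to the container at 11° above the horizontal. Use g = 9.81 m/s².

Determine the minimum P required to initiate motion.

P ≈ 159 N

N = m g − P sin α (the pull lifts the container).
At impending slip, P cos α = μ_s N = μ_s (m g − P sin α).
Solving: P (cos α + μ_s sin α) = μ_s m g → P = 0.64×275/(cos 11° + 0.64 sin 11°) = 176/1.104 = 159 N.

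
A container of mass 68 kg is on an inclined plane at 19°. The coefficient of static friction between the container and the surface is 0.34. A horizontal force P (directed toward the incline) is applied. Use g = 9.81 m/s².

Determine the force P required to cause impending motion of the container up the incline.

P ≈ 517 N

At impending motion up the slope, friction acts down-slope at its limit: f = μ_s N.
Perpendicular to the incline: N = m g cos θ + P sin θ.
Along the incline: P cos θ = m g sin θ + μ_s N = m g sin θ + μ_s (m g cos θ + P sin θ).
Solving, P (cos θ − μ_s sin θ) = m g (sin θ + μ_s cos θ), so P = 68×9.81×(sin 19° + 0.34 cos 19°)/(cos 19° − 0.34 sin 19°) = 667×0.647/0.8348 = 517 N.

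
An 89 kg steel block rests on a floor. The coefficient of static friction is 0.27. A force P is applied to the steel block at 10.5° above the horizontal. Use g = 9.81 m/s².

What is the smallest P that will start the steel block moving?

N = m g − P sin α (the pull lifts the steel block).
At impending slip, P cos α = μ_s N = μ_s (m g − P sin α).
Solving: P (cos α + μ_s sin α) = μ_s m g → P = 0.27×873/(cos 10.5° + 0.27 sin 10.5°) = 236/1.032 = 228 N.

P ≈ 228 N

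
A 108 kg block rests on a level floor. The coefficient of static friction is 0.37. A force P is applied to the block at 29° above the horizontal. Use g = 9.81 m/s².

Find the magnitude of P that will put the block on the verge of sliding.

P ≈ 372 N

N = m g − P sin α (the pull lifts the block).
At impending slip, P cos α = μ_s N = μ_s (m g − P sin α).
Solving: P (cos α + μ_s sin α) = μ_s m g → P = 0.37×1060/(cos 29° + 0.37 sin 29°) = 392/1.054 = 372 N.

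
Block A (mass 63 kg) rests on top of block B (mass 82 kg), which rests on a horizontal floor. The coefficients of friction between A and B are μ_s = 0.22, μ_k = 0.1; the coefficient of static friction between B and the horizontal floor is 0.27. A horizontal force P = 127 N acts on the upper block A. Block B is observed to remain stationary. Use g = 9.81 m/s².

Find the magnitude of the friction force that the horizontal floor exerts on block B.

f ≈ 127 N

Between the blocks, N₁ = m_A g = 618 N.
So the A–B interface can sustain at most μ_s N₁ = 136 N of static friction.
P = 127 N is within that limit, so A and B move together (both at rest); the A–B friction is simply f₁ = P = 127 N.
By Newton's third law B feels 127 N forward from A. With B stationary, the floor's static friction on B balances it: f₂ = 127 N (well within μ_s(m_A+m_B)g = 384.1 N).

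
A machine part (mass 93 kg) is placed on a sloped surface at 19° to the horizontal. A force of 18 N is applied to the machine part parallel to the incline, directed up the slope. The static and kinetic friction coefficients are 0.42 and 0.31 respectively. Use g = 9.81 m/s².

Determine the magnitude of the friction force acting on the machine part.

The normal reaction is N = m g cos θ = 862.6 N.
Parallel to the incline, ΣF = 0 gives f = m g sin θ − P = 297 − 18 = 279 N (up-slope positive).
Maximum static friction available: μ_s N = 0.42 × 862.6 = 362.3 N.
Since |279| ≤ 362.3 N, static friction is sufficient; f equals the required value, not μ_s N.

f ≈ 279 N (up the incline)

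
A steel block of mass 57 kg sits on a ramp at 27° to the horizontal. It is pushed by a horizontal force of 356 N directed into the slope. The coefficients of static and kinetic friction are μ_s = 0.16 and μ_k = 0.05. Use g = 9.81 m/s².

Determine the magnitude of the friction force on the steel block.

f ≈ 63.3 N (down the incline)

Normal direction: N = m g cos θ + P sin θ = 659.8 N.
Parallel to the incline: P cos θ − m g sin θ = 317.2 − 253.9 = 63.34 N; the friction needed to balance this is 63.34 N acting down the slope.
Maximum static friction: μ_s N = 0.16 × 659.8 = 105.6 N.
|f_req| = 63.34 ≤ 105.6 N → the steel block is in equilibrium; friction equals the required value.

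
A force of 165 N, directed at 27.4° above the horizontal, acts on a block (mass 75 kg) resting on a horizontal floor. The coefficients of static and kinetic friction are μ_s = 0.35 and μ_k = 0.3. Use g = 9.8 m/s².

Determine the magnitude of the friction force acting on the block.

Vertical equilibrium gives N = m g − P sin α = 659.1 N.
Horizontally, friction must balance P cos α = 146.5 N.
The static-friction limit is μ_s N = 230.7 N.
Since 146.5 N does not exceed the limit, the block stays at rest and f = 146 N.

f ≈ 146 N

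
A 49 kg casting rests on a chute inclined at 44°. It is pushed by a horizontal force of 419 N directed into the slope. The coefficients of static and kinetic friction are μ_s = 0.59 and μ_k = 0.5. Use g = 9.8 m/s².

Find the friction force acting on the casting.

f ≈ 32.2 N (up the incline)

Normal direction: N = m g cos θ + P sin θ = 636.5 N.
Along the incline, the net driving force (taking up-slope positive) is P cos θ − m g sin θ = 301.4 − 333.6 = -32.17 N, so equilibrium requires friction f = 32.17 N (up-slope).
The limit of static friction is μ_s N = 375.5 N.
Since 32.17 N is within the 375.5 N limit, the casting stays put and friction is exactly 32.2 N.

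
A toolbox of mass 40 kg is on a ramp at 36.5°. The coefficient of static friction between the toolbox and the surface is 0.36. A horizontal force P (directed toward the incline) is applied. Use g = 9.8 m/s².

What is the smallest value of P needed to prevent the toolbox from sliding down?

P_min ≈ 118 N

The toolbox tends to slide down (tan θ > μ_s), so at the point of impending slip friction acts up-slope at its limit: f = μ_s N.
Perpendicular to the incline: N = m g cos θ + P sin θ.
Along the incline: P cos θ + μ_s N = m g sin θ, i.e. P cos θ + μ_s (m g cos θ + P sin θ) = m g sin θ.
Solving, P (cos θ + μ_s sin θ) = m g (sin θ − μ_s cos θ), so P = 392×0.3054/1.018 = 118 N.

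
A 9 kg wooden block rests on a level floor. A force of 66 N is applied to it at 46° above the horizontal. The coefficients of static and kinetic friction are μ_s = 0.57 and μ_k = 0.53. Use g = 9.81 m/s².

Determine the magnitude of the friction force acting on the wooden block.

N = m g − P sin α = 88.29 − 66×sin 46° = 40.81 N.
For equilibrium, f = P cos α = 66×cos 46° = 45.85 N.
μ_s N = 0.57 × 40.81 = 23.26 N.
45.85 > 23.26 N → the wooden block slides; f = μ_k N = 0.53×40.81 = 21.6 N.

f ≈ 21.6 N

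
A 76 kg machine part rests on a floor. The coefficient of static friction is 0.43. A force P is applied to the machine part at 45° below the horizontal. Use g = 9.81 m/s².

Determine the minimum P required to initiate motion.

N = m g + P sin α (the push presses the machine part into the floor).
At impending slip, P cos α = μ_s N = μ_s (m g + P sin α).
Solving: P (cos α − μ_s sin α) = μ_s m g → P = 0.43×746/(cos 45° − 0.43 sin 45°) = 321/0.4031 = 795 N.

P ≈ 795 N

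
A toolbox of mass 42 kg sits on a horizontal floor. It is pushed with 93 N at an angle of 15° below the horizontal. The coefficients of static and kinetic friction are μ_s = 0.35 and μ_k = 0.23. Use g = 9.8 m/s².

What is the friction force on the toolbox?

f ≈ 89.8 N

N = m g + P sin α = 411.6 + 93×sin 15° = 435.7 N.
For equilibrium, f = P cos α = 93×cos 15° = 89.83 N.
μ_s N = 0.35 × 435.7 = 152.5 N.
Since 89.83 N does not exceed the limit, the toolbox stays at rest and f = 89.8 N.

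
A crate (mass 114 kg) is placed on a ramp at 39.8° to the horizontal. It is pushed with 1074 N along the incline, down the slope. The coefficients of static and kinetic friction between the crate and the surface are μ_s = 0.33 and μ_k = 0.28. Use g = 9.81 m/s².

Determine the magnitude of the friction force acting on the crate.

The normal reaction is N = m g cos θ = 859.2 N.
Parallel to the incline, ΣF = 0 gives f = m g sin θ + P = 715.9 + 1074 = 1790 N (up-slope positive).
The static-friction ceiling is μ_s N = 0.33 × 859.2 = 283.5 N.
|1790| exceeds 283.5 N, so the crate slips down-slope; friction is kinetic, f = μ_k N = 0.28×859.2 = 241 N.

f ≈ 241 N (up the incline)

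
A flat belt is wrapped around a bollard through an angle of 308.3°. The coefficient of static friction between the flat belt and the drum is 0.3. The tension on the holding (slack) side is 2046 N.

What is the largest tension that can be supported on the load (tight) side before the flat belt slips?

T_max ≈ 10300 N

At impending slip the capstan equation gives T₂/T₁ = e^{μβ} with β in radians.
β = 308.3° × π/180 = 5.381 rad.
e^{μβ} = e^{0.3×5.381} = 5.024.
T₂ = T₁ · e^{μβ} = 2046 × 5.024 = 10300 N.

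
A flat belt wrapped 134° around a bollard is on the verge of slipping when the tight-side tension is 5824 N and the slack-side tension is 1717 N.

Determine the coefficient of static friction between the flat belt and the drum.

μ ≈ 0.522

T₂/T₁ = e^{μβ} → μ = ln(T₂/T₁)/β.
β = 134° = 2.339 rad.
μ = ln(5824/1717)/2.339 = ln(3.392)/2.339 = 0.522.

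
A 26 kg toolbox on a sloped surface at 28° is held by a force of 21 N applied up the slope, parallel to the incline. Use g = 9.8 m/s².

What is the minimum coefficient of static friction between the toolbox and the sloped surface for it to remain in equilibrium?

μ_s,min ≈ 0.438

N = m g cos θ = 225 N.
Friction must make up the shortfall along the incline: f = m g sin θ − P = 119.6 − 21 = 98.62 N.
At the threshold f = μ_s N, so μ_s,min = 98.62/225 = 0.438.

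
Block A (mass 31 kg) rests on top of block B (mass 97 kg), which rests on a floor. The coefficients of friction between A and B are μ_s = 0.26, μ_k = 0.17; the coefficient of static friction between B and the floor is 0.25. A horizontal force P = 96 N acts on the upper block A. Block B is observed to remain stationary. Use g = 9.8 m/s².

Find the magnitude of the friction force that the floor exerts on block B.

Between the blocks, N₁ = m_A g = 303.8 N.
Maximum static friction on A from B: μ_s N₁ = 0.26×303.8 = 78.99 N.
Since P = 96 N > 78.99 N, A slides on B; the A–B friction is kinetic: f₁ = μ_k N₁ = 0.17×303.8 = 51.6 N.
By Newton's third law B feels 51.6 N forward from A. With B stationary, the floor's static friction on B balances it: f₂ = 51.6 N (well within μ_s(m_A+m_B)g = 313.6 N).

f ≈ 51.6 N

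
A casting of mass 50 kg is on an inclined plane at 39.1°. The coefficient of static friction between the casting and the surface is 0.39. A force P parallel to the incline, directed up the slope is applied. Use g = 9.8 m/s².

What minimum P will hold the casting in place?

The casting tends to slide down (tan θ > μ_s), so at the point of impending slip friction acts up-slope at its limit: f = μ_s N.
P is parallel to the surface, so N = m g cos θ = 380 N.
Along the incline: P + μ_s N = m g sin θ, so P = 309 − 0.39×380 = 161 N.

P_min ≈ 161 N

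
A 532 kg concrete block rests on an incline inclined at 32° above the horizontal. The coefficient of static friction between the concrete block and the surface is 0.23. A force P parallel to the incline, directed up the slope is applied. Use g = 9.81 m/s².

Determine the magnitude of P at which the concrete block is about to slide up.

At impending motion up the slope, friction acts down-slope at its limit: f = μ_s N.
P is parallel to the surface, so N = m g cos θ = 4430 N.
Along the incline: P = m g sin θ + μ_s N = 2770 + 0.23×4430 = 3780 N.

P ≈ 3780 N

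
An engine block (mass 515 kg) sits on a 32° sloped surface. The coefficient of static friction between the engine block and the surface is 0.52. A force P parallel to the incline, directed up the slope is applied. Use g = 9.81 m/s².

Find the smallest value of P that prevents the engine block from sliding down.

P_min ≈ 449 N

The engine block tends to slide down (tan θ > μ_s), so at the point of impending slip friction acts up-slope at its limit: f = μ_s N.
P is parallel to the surface, so N = m g cos θ = 4280 N.
Along the incline: P + μ_s N = m g sin θ, so P = 2680 − 0.52×4280 = 449 N.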